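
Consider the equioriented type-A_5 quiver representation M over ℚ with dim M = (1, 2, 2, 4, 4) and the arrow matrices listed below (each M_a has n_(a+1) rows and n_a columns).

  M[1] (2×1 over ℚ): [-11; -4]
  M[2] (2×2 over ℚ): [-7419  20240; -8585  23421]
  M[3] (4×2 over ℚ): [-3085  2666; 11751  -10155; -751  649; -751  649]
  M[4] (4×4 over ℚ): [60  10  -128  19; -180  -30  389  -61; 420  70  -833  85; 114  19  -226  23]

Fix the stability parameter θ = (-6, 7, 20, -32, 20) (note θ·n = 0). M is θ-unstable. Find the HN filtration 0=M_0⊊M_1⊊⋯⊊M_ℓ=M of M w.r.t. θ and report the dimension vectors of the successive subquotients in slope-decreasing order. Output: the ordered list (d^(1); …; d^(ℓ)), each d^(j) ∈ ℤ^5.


Barcode: M ≅ I[1,4], I[2,5], I[4,5]^2, I[5,5]. HN layers by μ_θ (4 steps, strictly decreasing):
  μ^(1)=20; μ^(2)=-5/3; μ^(3)=-6; μ^(4)=-32

((0, 0, 0, 0, 4); (0, 2, 2, 2, 0); (1, 0, 0, 0, 0); (0, 0, 0, 2, 0))


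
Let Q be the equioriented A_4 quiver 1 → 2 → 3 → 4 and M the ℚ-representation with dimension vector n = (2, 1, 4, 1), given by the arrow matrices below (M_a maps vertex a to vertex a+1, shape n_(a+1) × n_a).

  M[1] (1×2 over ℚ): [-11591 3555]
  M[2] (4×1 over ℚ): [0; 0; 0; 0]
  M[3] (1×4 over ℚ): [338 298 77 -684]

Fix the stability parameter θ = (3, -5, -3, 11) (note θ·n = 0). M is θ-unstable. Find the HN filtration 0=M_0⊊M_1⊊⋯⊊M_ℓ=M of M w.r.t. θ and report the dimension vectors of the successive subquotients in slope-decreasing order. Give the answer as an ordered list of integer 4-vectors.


Via rank(M_{q-1}∘⋯∘M_p): M ≅ I[1,1], I[1,2], I[3,3]^3, I[3,4].
μ_θ-semistable layers: μ^(1)=11; μ^(2)=3; μ^(3)=-1; μ^(4)=-3

((0, 0, 0, 1); (1, 0, 0, 0); (1, 1, 0, 0); (0, 0, 4, 0))


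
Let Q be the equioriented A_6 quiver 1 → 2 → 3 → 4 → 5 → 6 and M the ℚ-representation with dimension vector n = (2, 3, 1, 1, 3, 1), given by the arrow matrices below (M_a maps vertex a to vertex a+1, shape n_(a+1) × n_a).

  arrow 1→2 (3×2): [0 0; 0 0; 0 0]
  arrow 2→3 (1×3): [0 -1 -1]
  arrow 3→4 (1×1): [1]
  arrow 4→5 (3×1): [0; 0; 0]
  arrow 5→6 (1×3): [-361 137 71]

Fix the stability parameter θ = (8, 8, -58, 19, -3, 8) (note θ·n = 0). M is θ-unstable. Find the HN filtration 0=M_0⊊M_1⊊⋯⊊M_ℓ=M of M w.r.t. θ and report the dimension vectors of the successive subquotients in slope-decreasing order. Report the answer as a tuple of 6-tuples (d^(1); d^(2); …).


Barcode: M ≅ I[1,1]^2, I[2,2]^2, I[2,4], I[5,5]^2, I[5,6]. HN layers by μ_θ (4 steps, strictly decreasing):
  μ^(1)=19; μ^(2)=8; μ^(3)=-3; μ^(4)=-25

((0, 0, 0, 1, 0, 0); (2, 2, 0, 0, 0, 1); (0, 0, 0, 0, 3, 0); (0, 1, 1, 0, 0, 0))


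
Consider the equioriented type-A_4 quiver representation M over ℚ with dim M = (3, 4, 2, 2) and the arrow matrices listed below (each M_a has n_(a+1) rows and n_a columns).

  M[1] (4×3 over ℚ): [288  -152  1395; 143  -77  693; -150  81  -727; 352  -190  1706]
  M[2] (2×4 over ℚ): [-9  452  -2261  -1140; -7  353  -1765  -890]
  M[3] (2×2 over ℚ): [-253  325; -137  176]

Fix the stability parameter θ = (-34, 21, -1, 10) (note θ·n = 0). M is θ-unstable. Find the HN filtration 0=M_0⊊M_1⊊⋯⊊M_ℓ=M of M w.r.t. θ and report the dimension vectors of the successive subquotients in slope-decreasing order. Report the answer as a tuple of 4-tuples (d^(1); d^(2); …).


Interval decomposition of M: I[1,2], I[1,4]^2, I[2,2].
HN type (ℓ=3): μ^(1)=21; μ^(2)=10; μ^(3)=-34

((0, 2, 0, 0); (0, 2, 2, 2); (3, 0, 0, 0))


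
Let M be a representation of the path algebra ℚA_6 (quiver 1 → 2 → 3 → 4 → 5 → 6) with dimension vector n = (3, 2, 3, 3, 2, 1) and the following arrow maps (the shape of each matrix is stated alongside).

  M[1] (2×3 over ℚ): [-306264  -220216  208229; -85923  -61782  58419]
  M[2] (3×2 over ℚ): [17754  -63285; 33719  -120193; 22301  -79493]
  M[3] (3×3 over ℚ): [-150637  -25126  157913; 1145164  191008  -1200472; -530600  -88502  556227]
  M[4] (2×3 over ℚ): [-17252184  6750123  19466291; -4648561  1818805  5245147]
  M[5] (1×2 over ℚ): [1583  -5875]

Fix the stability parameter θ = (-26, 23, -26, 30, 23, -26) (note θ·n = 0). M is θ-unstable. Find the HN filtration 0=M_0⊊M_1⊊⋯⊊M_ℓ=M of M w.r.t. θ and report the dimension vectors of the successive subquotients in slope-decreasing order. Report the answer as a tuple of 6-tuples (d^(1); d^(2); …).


Interval decomposition of M: I[1,1], I[1,5], I[1,6], I[3,3], I[4,4].
HN type (ℓ=5): μ^(1)=30; μ^(2)=53/2; μ^(3)=9; μ^(4)=-3/2; μ^(5)=-26

((0, 0, 0, 1, 0, 0); (0, 0, 0, 1, 1, 0); (0, 0, 0, 1, 1, 1); (0, 2, 2, 0, 0, 0); (3, 0, 1, 0, 0, 0))


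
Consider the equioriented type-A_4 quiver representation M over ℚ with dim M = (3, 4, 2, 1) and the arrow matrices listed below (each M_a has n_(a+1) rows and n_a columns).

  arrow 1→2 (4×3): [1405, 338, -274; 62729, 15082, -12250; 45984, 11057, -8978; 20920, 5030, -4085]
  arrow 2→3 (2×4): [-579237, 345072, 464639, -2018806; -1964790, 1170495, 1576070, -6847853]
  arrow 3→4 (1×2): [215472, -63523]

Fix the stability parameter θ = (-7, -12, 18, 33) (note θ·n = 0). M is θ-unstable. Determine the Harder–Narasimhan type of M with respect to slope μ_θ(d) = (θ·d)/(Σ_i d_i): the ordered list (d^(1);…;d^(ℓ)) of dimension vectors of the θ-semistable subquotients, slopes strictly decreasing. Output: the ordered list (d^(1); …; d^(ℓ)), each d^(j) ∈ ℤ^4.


Via rank(M_{q-1}∘⋯∘M_p): M ≅ I[1,2], I[1,3], I[1,4], I[2,2].
μ_θ-semistable layers: μ^(1)=33; μ^(2)=18; μ^(3)=-19/2; μ^(4)=-12

((0, 0, 0, 1); (0, 0, 2, 0); (3, 3, 0, 0); (0, 1, 0, 0))


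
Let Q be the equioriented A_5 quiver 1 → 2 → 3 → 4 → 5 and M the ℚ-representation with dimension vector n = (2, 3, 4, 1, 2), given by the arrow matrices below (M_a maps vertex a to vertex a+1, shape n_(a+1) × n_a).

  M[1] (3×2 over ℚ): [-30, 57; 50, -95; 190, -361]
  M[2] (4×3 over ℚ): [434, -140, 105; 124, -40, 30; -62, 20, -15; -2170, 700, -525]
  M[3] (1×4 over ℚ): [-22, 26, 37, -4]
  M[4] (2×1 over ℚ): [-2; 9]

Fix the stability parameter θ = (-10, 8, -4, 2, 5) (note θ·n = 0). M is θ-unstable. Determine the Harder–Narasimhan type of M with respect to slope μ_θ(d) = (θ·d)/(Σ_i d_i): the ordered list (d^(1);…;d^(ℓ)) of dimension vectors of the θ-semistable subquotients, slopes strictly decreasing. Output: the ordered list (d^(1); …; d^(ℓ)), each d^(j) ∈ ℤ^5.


Barcode: M ≅ I[1,1], I[1,5], I[2,2]^2, I[3,3]^3, I[5,5]. HN layers by μ_θ (5 steps, strictly decreasing):
  μ^(1)=8; μ^(2)=5; μ^(3)=2; μ^(4)=-4; μ^(5)=-10

((0, 2, 0, 0, 0); (0, 0, 0, 0, 2); (0, 1, 1, 1, 0); (0, 0, 3, 0, 0); (2, 0, 0, 0, 0))


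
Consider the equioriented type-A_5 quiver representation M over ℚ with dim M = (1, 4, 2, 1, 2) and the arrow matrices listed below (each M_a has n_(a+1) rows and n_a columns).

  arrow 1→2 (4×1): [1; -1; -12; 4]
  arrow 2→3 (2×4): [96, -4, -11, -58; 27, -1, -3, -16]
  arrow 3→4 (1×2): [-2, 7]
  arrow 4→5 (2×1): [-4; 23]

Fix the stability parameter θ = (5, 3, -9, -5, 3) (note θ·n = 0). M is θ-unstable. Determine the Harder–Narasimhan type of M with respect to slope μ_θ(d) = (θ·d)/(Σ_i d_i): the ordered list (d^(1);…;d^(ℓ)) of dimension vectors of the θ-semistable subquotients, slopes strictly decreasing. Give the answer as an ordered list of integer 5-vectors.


Interval decomposition of M: I[1,2], I[2,2], I[2,3], I[2,5], I[5,5].
HN type (ℓ=4): μ^(1)=4; μ^(2)=3; μ^(3)=-3; μ^(4)=-11/3

((1, 1, 0, 0, 0); (0, 1, 0, 0, 2); (0, 1, 1, 0, 0); (0, 1, 1, 1, 0))


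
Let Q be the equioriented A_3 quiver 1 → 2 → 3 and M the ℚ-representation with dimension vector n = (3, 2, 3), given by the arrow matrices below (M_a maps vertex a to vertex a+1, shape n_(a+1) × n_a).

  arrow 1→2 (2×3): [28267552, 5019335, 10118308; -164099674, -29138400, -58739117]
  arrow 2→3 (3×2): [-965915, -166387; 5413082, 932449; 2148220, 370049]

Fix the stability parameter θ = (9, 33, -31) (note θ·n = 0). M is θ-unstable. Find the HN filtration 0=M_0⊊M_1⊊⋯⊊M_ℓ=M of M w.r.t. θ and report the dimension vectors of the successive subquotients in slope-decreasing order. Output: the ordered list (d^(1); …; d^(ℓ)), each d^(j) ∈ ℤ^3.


Interval decomposition of M: I[1,1], I[1,3]^2, I[3,3].
HN type (ℓ=3): μ^(1)=9; μ^(2)=11/3; μ^(3)=-31

((1, 0, 0); (2, 2, 2); (0, 0, 1))


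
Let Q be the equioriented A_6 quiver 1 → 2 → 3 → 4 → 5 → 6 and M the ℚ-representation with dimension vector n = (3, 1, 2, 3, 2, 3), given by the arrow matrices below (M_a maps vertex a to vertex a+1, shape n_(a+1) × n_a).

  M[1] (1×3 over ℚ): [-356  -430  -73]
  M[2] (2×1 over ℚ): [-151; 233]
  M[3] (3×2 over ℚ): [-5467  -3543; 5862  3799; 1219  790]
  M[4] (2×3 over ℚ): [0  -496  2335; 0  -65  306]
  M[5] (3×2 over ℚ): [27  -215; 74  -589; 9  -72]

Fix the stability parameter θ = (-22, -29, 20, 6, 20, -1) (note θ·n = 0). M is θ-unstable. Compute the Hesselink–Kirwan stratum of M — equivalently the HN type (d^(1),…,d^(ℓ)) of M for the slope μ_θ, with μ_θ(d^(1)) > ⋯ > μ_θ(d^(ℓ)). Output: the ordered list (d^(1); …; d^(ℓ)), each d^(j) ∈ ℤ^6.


Interval decomposition of M: I[1,1]^2, I[1,6], I[3,6], I[4,4], I[6,6].
HN type (ℓ=5): μ^(1)=45/4; μ^(2)=6; μ^(3)=-1; μ^(4)=-22; μ^(5)=-51/2

((0, 0, 2, 2, 2, 2); (0, 0, 0, 1, 0, 0); (0, 0, 0, 0, 0, 1); (2, 0, 0, 0, 0, 0); (1, 1, 0, 0, 0, 0))


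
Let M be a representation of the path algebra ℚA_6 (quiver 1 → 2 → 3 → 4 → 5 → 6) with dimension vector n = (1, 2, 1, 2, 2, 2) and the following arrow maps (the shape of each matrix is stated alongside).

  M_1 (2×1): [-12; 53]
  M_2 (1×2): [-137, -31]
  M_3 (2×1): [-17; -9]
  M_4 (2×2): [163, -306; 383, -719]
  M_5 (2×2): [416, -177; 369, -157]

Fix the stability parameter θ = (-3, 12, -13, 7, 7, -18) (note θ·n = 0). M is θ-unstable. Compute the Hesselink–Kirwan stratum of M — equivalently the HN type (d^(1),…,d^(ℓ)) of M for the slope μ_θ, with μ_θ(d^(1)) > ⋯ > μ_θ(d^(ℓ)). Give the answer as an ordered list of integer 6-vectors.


Interval decomposition of M: I[1,6], I[2,2], I[4,6].
HN type (ℓ=4): μ^(1)=12; μ^(2)=-1; μ^(3)=-4/3; μ^(4)=-3

((0, 1, 0, 0, 0, 0); (0, 1, 1, 1, 1, 1); (0, 0, 0, 1, 1, 1); (1, 0, 0, 0, 0, 0))


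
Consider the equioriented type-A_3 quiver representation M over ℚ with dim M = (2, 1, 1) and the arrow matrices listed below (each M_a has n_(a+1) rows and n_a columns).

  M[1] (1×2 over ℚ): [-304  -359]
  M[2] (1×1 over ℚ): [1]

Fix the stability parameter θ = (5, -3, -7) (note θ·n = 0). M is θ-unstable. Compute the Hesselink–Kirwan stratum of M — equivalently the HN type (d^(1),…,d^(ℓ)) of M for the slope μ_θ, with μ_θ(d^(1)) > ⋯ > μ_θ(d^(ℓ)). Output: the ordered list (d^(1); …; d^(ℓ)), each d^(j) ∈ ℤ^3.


Via rank(M_{q-1}∘⋯∘M_p): M ≅ I[1,1], I[1,3].
μ_θ-semistable layers: μ^(1)=5; μ^(2)=-5/3

((1, 0, 0); (1, 1, 1))


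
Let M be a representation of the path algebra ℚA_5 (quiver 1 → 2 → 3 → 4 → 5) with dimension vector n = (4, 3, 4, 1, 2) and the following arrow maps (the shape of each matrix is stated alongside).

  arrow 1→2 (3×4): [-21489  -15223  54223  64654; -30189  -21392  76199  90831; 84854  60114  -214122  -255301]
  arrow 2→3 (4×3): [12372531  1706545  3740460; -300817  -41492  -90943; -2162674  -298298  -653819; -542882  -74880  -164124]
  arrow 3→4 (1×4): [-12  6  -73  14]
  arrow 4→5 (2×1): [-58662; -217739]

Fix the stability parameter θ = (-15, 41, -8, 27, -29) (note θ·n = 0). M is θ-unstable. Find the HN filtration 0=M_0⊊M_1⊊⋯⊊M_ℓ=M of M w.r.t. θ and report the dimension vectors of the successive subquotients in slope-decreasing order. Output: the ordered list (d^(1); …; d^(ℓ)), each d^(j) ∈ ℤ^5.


Via rank(M_{q-1}∘⋯∘M_p): M ≅ I[1,1], I[1,3]^2, I[1,5], I[3,3], I[5,5].
μ_θ-semistable layers: μ^(1)=33/2; μ^(2)=31/4; μ^(3)=-8; μ^(4)=-15; μ^(5)=-29

((0, 2, 2, 0, 0); (0, 1, 1, 1, 1); (0, 0, 1, 0, 0); (4, 0, 0, 0, 0); (0, 0, 0, 0, 1))


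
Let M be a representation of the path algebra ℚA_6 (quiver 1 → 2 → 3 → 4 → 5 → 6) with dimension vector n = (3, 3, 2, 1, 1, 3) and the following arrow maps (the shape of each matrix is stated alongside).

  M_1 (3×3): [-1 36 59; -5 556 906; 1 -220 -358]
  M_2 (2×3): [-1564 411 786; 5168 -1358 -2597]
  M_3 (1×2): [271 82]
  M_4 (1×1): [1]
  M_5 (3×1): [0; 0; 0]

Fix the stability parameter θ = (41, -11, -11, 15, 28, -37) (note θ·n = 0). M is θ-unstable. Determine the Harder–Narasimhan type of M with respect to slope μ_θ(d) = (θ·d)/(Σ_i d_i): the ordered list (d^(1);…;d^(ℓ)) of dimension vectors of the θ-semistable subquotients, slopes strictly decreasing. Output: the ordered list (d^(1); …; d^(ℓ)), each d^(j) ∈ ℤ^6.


Interval decomposition of M: I[1,1], I[1,2], I[1,5], I[2,3], I[6,6]^3.
HN type (ℓ=6): μ^(1)=41; μ^(2)=28; μ^(3)=15; μ^(4)=19/3; μ^(5)=-11; μ^(6)=-37

((1, 0, 0, 0, 0, 0); (0, 0, 0, 0, 1, 0); (1, 1, 0, 1, 0, 0); (1, 1, 1, 0, 0, 0); (0, 1, 1, 0, 0, 0); (0, 0, 0, 0, 0, 3))


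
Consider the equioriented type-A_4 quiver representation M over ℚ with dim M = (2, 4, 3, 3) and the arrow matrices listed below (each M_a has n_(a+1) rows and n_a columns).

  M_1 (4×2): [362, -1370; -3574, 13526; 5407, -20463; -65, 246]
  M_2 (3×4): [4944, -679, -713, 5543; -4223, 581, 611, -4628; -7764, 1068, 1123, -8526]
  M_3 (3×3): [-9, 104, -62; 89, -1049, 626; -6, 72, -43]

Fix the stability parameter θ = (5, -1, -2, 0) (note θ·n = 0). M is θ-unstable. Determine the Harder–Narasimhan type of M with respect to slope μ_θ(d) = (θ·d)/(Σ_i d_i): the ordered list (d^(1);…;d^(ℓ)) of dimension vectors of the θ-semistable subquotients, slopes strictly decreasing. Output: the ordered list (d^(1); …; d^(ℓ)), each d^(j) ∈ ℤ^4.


Via rank(M_{q-1}∘⋯∘M_p): M ≅ I[1,4]^2, I[2,2], I[2,4].
μ_θ-semistable layers: μ^(1)=1/2; μ^(2)=0; μ^(3)=-1; μ^(4)=-3/2

((2, 2, 2, 2); (0, 0, 0, 1); (0, 1, 0, 0); (0, 1, 1, 0))


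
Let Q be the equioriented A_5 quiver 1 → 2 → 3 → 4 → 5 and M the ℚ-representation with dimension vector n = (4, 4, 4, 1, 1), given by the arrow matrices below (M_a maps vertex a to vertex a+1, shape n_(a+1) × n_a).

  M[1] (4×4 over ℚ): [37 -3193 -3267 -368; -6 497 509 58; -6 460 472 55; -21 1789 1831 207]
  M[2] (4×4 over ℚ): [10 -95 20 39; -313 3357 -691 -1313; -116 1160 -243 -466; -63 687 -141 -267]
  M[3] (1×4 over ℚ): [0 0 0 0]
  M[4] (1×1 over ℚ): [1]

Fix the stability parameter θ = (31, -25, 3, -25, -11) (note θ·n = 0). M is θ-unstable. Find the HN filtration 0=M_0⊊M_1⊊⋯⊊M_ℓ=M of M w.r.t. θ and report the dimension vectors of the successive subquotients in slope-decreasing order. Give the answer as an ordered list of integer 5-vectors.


Interval decomposition of M: I[1,1], I[1,3]^3, I[2,2], I[3,3], I[4,5].
HN type (ℓ=4): μ^(1)=31; μ^(2)=3; μ^(3)=-11; μ^(4)=-25

((1, 0, 0, 0, 0); (3, 3, 4, 0, 0); (0, 0, 0, 0, 1); (0, 1, 0, 1, 0))


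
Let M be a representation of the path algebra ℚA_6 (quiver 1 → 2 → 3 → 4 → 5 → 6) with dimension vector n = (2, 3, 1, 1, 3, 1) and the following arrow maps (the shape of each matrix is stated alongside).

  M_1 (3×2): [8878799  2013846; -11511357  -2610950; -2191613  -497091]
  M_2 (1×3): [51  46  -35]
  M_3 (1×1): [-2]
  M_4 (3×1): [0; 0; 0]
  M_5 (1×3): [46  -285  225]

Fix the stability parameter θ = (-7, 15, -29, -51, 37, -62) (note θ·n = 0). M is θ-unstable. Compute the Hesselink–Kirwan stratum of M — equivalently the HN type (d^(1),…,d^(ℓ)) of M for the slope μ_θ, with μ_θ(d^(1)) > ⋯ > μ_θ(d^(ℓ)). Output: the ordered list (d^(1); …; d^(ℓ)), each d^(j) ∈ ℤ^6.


Via rank(M_{q-1}∘⋯∘M_p): M ≅ I[1,2], I[1,4], I[2,2], I[5,5]^2, I[5,6].
μ_θ-semistable layers: μ^(1)=37; μ^(2)=15; μ^(3)=-7; μ^(4)=-25/2; μ^(5)=-18

((0, 0, 0, 0, 2, 0); (0, 2, 0, 0, 0, 0); (1, 0, 0, 0, 0, 0); (0, 0, 0, 0, 1, 1); (1, 1, 1, 1, 0, 0))


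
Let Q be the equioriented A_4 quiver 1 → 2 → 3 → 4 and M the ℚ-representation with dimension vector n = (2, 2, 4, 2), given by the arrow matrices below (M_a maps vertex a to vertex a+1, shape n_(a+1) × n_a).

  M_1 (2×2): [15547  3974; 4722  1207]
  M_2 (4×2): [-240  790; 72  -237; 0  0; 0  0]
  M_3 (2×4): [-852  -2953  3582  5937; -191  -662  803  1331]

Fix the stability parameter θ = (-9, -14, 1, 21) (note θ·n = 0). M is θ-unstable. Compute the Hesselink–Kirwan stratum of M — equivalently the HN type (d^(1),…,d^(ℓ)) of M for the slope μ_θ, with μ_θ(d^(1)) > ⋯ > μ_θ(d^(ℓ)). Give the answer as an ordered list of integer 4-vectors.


Via rank(M_{q-1}∘⋯∘M_p): M ≅ I[1,2], I[1,4], I[3,3]^2, I[3,4].
μ_θ-semistable layers: μ^(1)=21; μ^(2)=1; μ^(3)=-23/2

((0, 0, 0, 2); (0, 0, 4, 0); (2, 2, 0, 0))


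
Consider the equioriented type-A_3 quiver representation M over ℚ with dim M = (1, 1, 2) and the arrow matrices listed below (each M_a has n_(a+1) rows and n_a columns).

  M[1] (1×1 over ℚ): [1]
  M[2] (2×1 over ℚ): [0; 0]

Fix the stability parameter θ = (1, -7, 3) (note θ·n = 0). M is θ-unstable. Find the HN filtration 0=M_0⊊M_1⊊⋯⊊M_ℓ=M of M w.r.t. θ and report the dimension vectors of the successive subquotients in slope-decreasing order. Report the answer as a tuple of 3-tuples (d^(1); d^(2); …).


Interval decomposition of M: I[1,2], I[3,3]^2.
HN type (ℓ=2): μ^(1)=3; μ^(2)=-3

((0, 0, 2); (1, 1, 0))


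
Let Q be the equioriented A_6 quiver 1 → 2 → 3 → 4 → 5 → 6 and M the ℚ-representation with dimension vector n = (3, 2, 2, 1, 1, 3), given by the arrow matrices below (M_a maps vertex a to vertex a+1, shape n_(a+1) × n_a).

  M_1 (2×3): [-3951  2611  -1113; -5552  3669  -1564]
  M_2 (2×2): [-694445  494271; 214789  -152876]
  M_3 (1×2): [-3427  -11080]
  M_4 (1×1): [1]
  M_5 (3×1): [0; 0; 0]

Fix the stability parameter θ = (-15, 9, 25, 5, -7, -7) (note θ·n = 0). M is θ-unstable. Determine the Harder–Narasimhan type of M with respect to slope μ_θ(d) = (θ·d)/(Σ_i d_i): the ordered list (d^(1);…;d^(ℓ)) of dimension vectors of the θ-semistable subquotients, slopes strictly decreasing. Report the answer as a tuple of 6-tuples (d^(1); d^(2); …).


Interval decomposition of M: I[1,1], I[1,3], I[1,5], I[6,6]^3.
HN type (ℓ=5): μ^(1)=25; μ^(2)=9; μ^(3)=8; μ^(4)=-7; μ^(5)=-15

((0, 0, 1, 0, 0, 0); (0, 1, 0, 0, 0, 0); (0, 1, 1, 1, 1, 0); (0, 0, 0, 0, 0, 3); (3, 0, 0, 0, 0, 0))


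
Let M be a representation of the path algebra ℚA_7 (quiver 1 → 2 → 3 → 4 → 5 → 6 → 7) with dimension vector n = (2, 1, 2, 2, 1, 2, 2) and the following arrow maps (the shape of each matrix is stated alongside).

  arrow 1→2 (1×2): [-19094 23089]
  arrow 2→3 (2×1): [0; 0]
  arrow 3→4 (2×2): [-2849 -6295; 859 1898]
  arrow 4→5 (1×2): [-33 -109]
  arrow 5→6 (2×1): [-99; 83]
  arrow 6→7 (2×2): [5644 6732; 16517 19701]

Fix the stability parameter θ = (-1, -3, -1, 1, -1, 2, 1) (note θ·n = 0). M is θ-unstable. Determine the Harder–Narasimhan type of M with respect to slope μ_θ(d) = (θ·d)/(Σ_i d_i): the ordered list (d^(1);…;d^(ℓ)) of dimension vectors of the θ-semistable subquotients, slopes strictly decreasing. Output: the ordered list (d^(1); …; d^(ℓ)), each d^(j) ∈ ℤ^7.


Barcode: M ≅ I[1,1], I[1,2], I[3,4], I[3,6], I[6,7], I[7,7]. HN layers by μ_θ (6 steps, strictly decreasing):
  μ^(1)=2; μ^(2)=3/2; μ^(3)=1; μ^(4)=0; μ^(5)=-1; μ^(6)=-2

((0, 0, 0, 0, 0, 1, 0); (0, 0, 0, 0, 0, 1, 1); (0, 0, 0, 1, 0, 0, 1); (0, 0, 0, 1, 1, 0, 0); (1, 0, 2, 0, 0, 0, 0); (1, 1, 0, 0, 0, 0, 0))


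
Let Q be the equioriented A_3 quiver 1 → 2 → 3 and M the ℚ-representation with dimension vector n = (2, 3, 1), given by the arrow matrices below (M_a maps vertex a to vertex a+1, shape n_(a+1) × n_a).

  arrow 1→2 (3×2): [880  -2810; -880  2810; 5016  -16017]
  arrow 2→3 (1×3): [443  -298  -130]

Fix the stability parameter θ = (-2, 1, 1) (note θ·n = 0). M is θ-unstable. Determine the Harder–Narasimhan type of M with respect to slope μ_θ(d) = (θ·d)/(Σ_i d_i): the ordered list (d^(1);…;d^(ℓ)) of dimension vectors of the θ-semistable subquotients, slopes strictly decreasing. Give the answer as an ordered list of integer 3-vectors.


Interval decomposition of M: I[1,1], I[1,2], I[2,2], I[2,3].
HN type (ℓ=2): μ^(1)=1; μ^(2)=-2

((0, 3, 1); (2, 0, 0))


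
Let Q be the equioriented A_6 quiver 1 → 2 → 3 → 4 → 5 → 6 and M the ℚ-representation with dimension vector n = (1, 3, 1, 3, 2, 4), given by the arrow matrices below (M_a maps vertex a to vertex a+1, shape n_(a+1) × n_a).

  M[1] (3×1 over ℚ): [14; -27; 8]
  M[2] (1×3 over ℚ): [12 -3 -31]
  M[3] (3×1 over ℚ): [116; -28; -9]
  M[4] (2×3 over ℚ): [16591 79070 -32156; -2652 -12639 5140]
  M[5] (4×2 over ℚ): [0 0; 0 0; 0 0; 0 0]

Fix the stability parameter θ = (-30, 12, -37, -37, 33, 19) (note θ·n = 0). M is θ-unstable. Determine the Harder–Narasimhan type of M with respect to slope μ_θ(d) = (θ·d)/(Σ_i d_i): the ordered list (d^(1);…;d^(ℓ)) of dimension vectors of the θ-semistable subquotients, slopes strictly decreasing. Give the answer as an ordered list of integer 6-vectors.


Barcode: M ≅ I[1,4], I[2,2]^2, I[4,5]^2, I[6,6]^4. HN layers by μ_θ (6 steps, strictly decreasing):
  μ^(1)=33; μ^(2)=19; μ^(3)=12; μ^(4)=-62/3; μ^(5)=-30; μ^(6)=-37

((0, 0, 0, 0, 2, 0); (0, 0, 0, 0, 0, 4); (0, 2, 0, 0, 0, 0); (0, 1, 1, 1, 0, 0); (1, 0, 0, 0, 0, 0); (0, 0, 0, 2, 0, 0))


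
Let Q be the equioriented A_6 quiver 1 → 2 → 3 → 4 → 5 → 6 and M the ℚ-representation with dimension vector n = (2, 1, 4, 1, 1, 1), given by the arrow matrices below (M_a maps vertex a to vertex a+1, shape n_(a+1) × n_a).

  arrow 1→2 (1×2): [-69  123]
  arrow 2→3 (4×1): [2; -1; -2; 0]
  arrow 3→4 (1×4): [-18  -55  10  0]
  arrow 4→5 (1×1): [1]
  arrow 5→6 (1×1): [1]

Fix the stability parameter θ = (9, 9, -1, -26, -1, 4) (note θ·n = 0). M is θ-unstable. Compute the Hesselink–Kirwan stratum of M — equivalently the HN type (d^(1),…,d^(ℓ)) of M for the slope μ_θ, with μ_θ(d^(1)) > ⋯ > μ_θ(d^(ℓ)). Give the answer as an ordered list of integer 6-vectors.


Interval decomposition of M: I[1,1], I[1,6], I[3,3]^3.
HN type (ℓ=4): μ^(1)=9; μ^(2)=4; μ^(3)=-1; μ^(4)=-9/4

((1, 0, 0, 0, 0, 0); (0, 0, 0, 0, 0, 1); (0, 0, 3, 0, 1, 0); (1, 1, 1, 1, 0, 0))


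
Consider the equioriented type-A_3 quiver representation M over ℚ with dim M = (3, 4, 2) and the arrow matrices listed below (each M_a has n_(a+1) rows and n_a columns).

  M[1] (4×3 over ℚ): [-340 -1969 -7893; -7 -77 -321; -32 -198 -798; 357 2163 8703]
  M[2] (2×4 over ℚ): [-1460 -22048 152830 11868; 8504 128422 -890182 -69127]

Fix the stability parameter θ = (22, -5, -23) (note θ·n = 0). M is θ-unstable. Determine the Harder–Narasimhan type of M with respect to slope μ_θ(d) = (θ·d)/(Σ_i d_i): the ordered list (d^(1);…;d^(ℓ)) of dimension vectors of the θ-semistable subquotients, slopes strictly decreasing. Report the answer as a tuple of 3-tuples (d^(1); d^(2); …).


Barcode: M ≅ I[1,1], I[1,2], I[1,3], I[2,2], I[2,3]. HN layers by μ_θ (5 steps, strictly decreasing):
  μ^(1)=22; μ^(2)=17/2; μ^(3)=-2; μ^(4)=-5; μ^(5)=-14

((1, 0, 0); (1, 1, 0); (1, 1, 1); (0, 1, 0); (0, 1, 1))


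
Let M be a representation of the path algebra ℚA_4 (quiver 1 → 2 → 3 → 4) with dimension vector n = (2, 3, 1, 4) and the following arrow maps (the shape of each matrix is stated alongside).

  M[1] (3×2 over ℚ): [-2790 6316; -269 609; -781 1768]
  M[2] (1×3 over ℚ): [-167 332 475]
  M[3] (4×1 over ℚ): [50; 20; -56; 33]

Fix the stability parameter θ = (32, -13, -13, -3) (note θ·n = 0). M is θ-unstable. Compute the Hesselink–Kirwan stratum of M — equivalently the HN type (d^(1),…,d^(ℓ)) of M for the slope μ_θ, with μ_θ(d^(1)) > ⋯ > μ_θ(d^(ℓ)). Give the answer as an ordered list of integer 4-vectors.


Interval decomposition of M: I[1,2], I[1,4], I[2,2], I[4,4]^3.
HN type (ℓ=4): μ^(1)=19/2; μ^(2)=3/4; μ^(3)=-3; μ^(4)=-13

((1, 1, 0, 0); (1, 1, 1, 1); (0, 0, 0, 3); (0, 1, 0, 0))


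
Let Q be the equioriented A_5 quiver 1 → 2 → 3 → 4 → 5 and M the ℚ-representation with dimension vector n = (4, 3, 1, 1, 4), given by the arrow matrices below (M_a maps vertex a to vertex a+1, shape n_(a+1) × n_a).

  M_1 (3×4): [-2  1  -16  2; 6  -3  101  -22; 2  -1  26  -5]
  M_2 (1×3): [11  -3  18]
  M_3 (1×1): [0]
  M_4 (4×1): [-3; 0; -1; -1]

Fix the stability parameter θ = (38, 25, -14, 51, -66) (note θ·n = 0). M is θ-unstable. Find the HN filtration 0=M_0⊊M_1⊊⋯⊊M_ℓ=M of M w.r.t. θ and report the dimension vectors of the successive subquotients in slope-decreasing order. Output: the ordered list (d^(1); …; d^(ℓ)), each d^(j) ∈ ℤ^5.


Via rank(M_{q-1}∘⋯∘M_p): M ≅ I[1,1], I[1,2]^2, I[1,3], I[4,5], I[5,5]^3.
μ_θ-semistable layers: μ^(1)=38; μ^(2)=63/2; μ^(3)=49/3; μ^(4)=-15/2; μ^(5)=-66

((1, 0, 0, 0, 0); (2, 2, 0, 0, 0); (1, 1, 1, 0, 0); (0, 0, 0, 1, 1); (0, 0, 0, 0, 3))


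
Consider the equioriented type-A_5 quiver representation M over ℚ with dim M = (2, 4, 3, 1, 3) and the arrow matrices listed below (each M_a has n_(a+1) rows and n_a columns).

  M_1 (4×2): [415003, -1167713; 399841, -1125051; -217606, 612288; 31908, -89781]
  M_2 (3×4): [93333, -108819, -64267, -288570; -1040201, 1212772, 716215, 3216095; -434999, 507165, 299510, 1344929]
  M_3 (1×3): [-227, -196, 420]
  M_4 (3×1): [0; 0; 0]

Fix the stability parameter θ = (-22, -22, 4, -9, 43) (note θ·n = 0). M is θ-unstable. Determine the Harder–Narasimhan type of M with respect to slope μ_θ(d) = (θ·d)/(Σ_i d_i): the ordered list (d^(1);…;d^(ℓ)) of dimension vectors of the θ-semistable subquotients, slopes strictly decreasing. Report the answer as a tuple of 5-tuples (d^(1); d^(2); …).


Via rank(M_{q-1}∘⋯∘M_p): M ≅ I[1,3], I[1,4], I[2,2], I[2,3], I[5,5]^3.
μ_θ-semistable layers: μ^(1)=43; μ^(2)=4; μ^(3)=-5/2; μ^(4)=-22

((0, 0, 0, 0, 3); (0, 0, 2, 0, 0); (0, 0, 1, 1, 0); (2, 4, 0, 0, 0))


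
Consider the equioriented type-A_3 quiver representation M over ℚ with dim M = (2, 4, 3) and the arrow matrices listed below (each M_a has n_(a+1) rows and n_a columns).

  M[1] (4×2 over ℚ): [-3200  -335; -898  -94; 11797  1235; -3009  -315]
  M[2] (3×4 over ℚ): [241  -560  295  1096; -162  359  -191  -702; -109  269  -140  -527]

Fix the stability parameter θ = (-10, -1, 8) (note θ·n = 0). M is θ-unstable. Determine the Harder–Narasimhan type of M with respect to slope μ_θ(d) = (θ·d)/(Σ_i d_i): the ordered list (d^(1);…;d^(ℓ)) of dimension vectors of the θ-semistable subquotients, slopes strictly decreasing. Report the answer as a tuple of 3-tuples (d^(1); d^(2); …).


Via rank(M_{q-1}∘⋯∘M_p): M ≅ I[1,3]^2, I[2,2], I[2,3].
μ_θ-semistable layers: μ^(1)=8; μ^(2)=-1; μ^(3)=-10

((0, 0, 3); (0, 4, 0); (2, 0, 0))


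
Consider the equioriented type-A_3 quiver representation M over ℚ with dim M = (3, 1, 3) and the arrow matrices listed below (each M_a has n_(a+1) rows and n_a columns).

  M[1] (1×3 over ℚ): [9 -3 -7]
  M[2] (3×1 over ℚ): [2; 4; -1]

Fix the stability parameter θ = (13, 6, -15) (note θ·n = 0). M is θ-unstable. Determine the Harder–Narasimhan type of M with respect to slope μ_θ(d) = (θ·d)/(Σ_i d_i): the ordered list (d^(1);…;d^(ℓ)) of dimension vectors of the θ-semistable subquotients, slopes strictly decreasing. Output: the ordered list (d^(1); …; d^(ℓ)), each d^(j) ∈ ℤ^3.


Via rank(M_{q-1}∘⋯∘M_p): M ≅ I[1,1]^2, I[1,3], I[3,3]^2.
μ_θ-semistable layers: μ^(1)=13; μ^(2)=4/3; μ^(3)=-15

((2, 0, 0); (1, 1, 1); (0, 0, 2))


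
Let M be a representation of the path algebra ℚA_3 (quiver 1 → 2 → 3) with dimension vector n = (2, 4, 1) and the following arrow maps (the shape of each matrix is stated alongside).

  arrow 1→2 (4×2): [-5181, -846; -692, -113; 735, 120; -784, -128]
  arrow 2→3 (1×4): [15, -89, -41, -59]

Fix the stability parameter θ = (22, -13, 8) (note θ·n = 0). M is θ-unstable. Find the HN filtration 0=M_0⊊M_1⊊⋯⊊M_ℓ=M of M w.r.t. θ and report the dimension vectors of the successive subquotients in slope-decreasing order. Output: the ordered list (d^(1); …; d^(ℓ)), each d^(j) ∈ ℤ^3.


Via rank(M_{q-1}∘⋯∘M_p): M ≅ I[1,2], I[1,3], I[2,2]^2.
μ_θ-semistable layers: μ^(1)=8; μ^(2)=9/2; μ^(3)=-13

((0, 0, 1); (2, 2, 0); (0, 2, 0))


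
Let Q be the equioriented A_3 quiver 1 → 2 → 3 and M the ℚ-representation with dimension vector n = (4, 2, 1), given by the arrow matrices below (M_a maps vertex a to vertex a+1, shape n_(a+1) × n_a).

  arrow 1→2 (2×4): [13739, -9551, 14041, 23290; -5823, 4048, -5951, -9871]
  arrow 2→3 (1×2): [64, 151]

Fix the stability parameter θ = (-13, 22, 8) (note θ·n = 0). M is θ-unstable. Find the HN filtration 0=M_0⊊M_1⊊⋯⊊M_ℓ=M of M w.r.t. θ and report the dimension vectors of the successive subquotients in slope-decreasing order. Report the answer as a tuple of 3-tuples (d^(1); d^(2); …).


Interval decomposition of M: I[1,1]^2, I[1,2], I[1,3].
HN type (ℓ=3): μ^(1)=22; μ^(2)=15; μ^(3)=-13

((0, 1, 0); (0, 1, 1); (4, 0, 0))


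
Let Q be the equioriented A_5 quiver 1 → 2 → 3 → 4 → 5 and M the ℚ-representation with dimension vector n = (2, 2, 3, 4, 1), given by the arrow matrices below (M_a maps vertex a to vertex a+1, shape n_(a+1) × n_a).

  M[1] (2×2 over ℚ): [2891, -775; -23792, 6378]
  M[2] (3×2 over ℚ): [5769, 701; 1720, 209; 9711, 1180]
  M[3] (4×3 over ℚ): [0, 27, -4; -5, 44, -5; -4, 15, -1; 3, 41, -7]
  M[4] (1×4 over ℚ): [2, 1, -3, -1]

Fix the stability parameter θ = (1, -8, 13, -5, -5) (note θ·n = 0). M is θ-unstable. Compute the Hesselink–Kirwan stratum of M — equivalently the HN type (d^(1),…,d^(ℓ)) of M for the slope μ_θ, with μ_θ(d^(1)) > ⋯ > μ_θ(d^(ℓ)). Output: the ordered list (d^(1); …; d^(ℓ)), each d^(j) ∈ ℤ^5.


Interval decomposition of M: I[1,4], I[1,5], I[3,4], I[4,4].
HN type (ℓ=4): μ^(1)=4; μ^(2)=1; μ^(3)=-7/2; μ^(4)=-5

((0, 0, 2, 2, 0); (0, 0, 1, 1, 1); (2, 2, 0, 0, 0); (0, 0, 0, 1, 0))


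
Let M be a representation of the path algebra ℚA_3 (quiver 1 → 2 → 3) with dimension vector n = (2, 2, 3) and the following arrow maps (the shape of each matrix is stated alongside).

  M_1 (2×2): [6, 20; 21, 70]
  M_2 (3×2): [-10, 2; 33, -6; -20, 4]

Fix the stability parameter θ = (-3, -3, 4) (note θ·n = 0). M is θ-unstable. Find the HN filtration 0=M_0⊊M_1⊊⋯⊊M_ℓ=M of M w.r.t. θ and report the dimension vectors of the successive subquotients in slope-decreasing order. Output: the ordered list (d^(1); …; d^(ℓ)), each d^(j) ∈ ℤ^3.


Interval decomposition of M: I[1,1], I[1,3], I[2,3], I[3,3].
HN type (ℓ=2): μ^(1)=4; μ^(2)=-3

((0, 0, 3); (2, 2, 0))


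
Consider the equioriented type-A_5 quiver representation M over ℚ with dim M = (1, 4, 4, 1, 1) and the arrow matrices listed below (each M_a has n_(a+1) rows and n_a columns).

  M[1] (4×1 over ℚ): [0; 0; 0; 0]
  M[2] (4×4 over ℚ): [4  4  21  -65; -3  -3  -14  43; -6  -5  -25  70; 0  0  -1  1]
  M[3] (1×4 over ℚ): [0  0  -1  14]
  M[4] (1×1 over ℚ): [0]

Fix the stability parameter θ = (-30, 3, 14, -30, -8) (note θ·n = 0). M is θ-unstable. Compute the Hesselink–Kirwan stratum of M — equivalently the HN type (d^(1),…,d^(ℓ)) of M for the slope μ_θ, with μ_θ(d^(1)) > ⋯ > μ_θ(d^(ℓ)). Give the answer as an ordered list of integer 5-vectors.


Via rank(M_{q-1}∘⋯∘M_p): M ≅ I[1,1], I[2,3]^3, I[2,4], I[5,5].
μ_θ-semistable layers: μ^(1)=14; μ^(2)=3; μ^(3)=-13/3; μ^(4)=-8; μ^(5)=-30

((0, 0, 3, 0, 0); (0, 3, 0, 0, 0); (0, 1, 1, 1, 0); (0, 0, 0, 0, 1); (1, 0, 0, 0, 0))


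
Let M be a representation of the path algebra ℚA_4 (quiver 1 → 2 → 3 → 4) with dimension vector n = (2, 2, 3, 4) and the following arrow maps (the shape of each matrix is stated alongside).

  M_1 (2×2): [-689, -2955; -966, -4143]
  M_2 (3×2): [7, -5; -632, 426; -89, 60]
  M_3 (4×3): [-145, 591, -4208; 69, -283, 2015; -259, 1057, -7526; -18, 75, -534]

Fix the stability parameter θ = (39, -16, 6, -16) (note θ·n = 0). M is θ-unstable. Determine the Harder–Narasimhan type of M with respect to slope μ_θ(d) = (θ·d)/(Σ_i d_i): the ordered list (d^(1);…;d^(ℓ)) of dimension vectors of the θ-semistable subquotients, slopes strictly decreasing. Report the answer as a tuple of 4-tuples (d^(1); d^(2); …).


Via rank(M_{q-1}∘⋯∘M_p): M ≅ I[1,4]^2, I[3,4], I[4,4].
μ_θ-semistable layers: μ^(1)=13/4; μ^(2)=-5; μ^(3)=-16

((2, 2, 2, 2); (0, 0, 1, 1); (0, 0, 0, 1))


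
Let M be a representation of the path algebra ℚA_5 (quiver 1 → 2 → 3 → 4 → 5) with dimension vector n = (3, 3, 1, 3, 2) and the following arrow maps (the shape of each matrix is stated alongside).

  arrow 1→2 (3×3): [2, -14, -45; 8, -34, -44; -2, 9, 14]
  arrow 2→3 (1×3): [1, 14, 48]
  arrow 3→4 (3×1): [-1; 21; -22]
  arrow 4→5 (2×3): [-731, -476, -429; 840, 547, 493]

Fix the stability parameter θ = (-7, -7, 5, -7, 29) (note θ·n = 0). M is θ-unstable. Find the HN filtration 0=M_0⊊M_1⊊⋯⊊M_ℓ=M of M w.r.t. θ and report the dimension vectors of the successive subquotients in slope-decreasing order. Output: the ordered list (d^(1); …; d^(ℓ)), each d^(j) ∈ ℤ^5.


Via rank(M_{q-1}∘⋯∘M_p): M ≅ I[1,2]^2, I[1,5], I[4,4], I[4,5].
μ_θ-semistable layers: μ^(1)=29; μ^(2)=-1; μ^(3)=-7

((0, 0, 0, 0, 2); (0, 0, 1, 1, 0); (3, 3, 0, 2, 0))


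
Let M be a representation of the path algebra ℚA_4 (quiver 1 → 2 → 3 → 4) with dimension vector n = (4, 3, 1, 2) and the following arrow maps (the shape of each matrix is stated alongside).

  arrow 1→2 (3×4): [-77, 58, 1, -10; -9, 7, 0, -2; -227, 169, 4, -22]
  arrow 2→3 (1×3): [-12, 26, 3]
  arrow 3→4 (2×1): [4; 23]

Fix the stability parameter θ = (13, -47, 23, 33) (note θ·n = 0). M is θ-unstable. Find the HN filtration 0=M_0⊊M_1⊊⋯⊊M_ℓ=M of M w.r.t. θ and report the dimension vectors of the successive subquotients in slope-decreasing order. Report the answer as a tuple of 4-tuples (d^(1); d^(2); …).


Barcode: M ≅ I[1,1]^2, I[1,2], I[1,4], I[2,2], I[4,4]. HN layers by μ_θ (5 steps, strictly decreasing):
  μ^(1)=33; μ^(2)=23; μ^(3)=13; μ^(4)=-17; μ^(5)=-47

((0, 0, 0, 2); (0, 0, 1, 0); (2, 0, 0, 0); (2, 2, 0, 0); (0, 1, 0, 0))


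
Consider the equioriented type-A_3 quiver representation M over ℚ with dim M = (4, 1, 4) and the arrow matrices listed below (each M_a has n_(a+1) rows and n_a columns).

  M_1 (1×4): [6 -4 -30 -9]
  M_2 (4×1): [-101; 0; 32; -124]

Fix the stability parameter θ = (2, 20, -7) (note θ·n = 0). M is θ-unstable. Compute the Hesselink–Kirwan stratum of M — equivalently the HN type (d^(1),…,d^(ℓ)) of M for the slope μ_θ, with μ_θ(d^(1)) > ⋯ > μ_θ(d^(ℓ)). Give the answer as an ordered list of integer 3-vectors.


Barcode: M ≅ I[1,1]^3, I[1,3], I[3,3]^3. HN layers by μ_θ (3 steps, strictly decreasing):
  μ^(1)=13/2; μ^(2)=2; μ^(3)=-7

((0, 1, 1); (4, 0, 0); (0, 0, 3))


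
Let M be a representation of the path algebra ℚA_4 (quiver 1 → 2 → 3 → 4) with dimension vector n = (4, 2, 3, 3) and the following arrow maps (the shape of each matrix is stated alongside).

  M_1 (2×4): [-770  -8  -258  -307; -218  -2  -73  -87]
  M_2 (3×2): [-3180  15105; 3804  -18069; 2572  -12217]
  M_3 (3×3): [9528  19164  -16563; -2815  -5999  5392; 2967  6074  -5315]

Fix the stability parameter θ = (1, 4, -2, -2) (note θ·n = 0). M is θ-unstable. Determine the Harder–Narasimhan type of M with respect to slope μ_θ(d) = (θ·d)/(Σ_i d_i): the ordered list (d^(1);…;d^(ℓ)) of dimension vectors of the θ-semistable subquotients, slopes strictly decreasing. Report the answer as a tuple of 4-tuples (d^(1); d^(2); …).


Barcode: M ≅ I[1,1]^2, I[1,2], I[1,4], I[3,4]^2. HN layers by μ_θ (4 steps, strictly decreasing):
  μ^(1)=4; μ^(2)=1; μ^(3)=1/4; μ^(4)=-2

((0, 1, 0, 0); (3, 0, 0, 0); (1, 1, 1, 1); (0, 0, 2, 2))


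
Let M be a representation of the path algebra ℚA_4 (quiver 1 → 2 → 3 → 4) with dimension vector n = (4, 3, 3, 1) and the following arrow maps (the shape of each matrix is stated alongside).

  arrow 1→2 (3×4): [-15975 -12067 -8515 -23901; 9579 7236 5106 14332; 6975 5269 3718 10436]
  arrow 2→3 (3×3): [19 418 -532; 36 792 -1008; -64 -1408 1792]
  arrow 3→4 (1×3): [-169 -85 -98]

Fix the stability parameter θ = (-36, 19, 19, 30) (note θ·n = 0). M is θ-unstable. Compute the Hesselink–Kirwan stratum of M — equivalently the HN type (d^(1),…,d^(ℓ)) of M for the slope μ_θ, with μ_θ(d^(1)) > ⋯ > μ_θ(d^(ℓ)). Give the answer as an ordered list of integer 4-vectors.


Via rank(M_{q-1}∘⋯∘M_p): M ≅ I[1,1], I[1,2]^2, I[1,4], I[3,3]^2.
μ_θ-semistable layers: μ^(1)=30; μ^(2)=19; μ^(3)=-36

((0, 0, 0, 1); (0, 3, 3, 0); (4, 0, 0, 0))


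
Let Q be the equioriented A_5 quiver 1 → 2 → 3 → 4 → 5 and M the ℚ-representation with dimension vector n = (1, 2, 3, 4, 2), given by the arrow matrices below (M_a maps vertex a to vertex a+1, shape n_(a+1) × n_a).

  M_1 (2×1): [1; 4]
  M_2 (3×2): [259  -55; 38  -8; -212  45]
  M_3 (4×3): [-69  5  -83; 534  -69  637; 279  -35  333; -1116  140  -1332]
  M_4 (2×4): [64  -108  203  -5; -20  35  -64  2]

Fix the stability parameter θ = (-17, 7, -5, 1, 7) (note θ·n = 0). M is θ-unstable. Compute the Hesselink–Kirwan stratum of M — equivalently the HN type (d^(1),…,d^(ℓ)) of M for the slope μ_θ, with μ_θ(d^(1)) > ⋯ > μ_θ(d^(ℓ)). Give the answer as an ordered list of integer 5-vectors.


Interval decomposition of M: I[1,5], I[2,5], I[3,3], I[4,4]^2.
HN type (ℓ=4): μ^(1)=7; μ^(2)=1; μ^(3)=-5; μ^(4)=-17

((0, 0, 0, 0, 2); (0, 2, 2, 4, 0); (0, 0, 1, 0, 0); (1, 0, 0, 0, 0))


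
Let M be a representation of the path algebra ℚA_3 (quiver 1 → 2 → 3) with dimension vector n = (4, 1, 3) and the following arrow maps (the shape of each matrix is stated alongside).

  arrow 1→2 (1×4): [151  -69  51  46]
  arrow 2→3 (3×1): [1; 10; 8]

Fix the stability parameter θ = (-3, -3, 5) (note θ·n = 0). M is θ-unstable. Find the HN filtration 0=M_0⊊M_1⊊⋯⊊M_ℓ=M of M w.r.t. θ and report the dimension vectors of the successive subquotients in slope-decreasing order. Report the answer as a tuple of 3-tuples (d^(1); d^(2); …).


Interval decomposition of M: I[1,1]^3, I[1,3], I[3,3]^2.
HN type (ℓ=2): μ^(1)=5; μ^(2)=-3

((0, 0, 3); (4, 1, 0))


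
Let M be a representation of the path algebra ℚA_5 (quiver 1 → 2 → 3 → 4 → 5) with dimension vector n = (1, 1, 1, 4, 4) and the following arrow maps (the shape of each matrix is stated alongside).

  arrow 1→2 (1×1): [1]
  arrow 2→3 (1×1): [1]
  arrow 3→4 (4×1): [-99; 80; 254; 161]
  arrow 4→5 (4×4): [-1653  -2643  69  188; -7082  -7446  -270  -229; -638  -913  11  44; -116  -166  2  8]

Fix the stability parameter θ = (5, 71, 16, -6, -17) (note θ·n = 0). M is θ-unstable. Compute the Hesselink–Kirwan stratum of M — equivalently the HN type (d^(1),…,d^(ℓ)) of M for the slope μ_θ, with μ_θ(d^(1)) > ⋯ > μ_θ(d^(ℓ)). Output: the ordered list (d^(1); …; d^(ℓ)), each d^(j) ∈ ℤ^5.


Barcode: M ≅ I[1,5], I[4,4], I[4,5]^2, I[5,5]. HN layers by μ_θ (5 steps, strictly decreasing):
  μ^(1)=16; μ^(2)=5; μ^(3)=-6; μ^(4)=-23/2; μ^(5)=-17

((0, 1, 1, 1, 1); (1, 0, 0, 0, 0); (0, 0, 0, 1, 0); (0, 0, 0, 2, 2); (0, 0, 0, 0, 1))


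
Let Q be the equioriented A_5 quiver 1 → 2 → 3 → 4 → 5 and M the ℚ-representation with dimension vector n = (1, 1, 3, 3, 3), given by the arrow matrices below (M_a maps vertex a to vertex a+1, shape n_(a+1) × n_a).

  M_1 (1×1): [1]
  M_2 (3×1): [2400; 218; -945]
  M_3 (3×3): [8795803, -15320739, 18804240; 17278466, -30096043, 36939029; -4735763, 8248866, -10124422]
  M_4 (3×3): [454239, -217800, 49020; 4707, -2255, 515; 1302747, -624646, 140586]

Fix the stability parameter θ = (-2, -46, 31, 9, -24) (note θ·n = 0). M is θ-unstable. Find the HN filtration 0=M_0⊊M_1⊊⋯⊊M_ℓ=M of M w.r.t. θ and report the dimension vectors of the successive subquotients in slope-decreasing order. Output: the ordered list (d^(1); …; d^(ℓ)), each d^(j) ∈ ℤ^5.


Barcode: M ≅ I[1,5], I[3,4], I[3,5], I[5,5]. HN layers by μ_θ (3 steps, strictly decreasing):
  μ^(1)=20; μ^(2)=16/3; μ^(3)=-24

((0, 0, 1, 1, 0); (0, 0, 2, 2, 2); (1, 1, 0, 0, 1))
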